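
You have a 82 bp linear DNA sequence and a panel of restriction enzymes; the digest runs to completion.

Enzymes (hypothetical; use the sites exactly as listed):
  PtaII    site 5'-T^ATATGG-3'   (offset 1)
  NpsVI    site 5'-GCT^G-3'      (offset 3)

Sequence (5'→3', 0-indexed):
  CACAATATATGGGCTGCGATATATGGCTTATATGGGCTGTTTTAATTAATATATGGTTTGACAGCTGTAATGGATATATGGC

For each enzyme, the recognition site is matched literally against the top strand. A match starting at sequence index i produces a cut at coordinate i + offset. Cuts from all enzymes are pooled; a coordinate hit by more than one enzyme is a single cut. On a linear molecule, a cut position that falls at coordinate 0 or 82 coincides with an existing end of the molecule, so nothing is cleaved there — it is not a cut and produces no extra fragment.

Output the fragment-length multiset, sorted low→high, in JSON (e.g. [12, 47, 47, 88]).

[5,6,7,9,9,9,9,12,16]

Scan for sites:
  PtaII TATATGG/1: at [5, 19, 28, 49, 74] ⇒ [6, 20, 29, 50, 75]
  NpsVI GCTG/3: at [12, 35, 63] ⇒ [15, 38, 66]

All cut coordinates (distinct, sorted): [6, 15, 20, 29, 38, 50, 66, 75]

Fragment lengths:
  [0,6): 6 bp
  [6,15): 9 bp
  [15,20): 5 bp
  [20,29): 9 bp
  [29,38): 9 bp
  [38,50): 12 bp
  [50,66): 16 bp
  [66,75): 9 bp
  [75,82): 7 bp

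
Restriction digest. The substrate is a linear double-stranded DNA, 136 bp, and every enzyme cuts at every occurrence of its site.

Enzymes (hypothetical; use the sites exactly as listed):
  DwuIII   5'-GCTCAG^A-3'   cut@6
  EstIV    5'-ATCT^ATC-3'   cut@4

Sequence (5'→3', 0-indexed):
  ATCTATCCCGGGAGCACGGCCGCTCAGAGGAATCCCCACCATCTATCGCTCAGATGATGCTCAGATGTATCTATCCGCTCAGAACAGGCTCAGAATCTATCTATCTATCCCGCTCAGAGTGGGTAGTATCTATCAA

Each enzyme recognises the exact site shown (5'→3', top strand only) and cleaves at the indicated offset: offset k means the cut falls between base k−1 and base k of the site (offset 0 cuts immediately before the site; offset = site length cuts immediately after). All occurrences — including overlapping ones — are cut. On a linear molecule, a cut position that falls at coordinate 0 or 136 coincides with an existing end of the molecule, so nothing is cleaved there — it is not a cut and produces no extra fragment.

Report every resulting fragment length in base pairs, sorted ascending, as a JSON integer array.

Scan for sites:
  DwuIII GCTCAGA/6: at [21, 47, 58, 76, 87, 111] ⇒ [27, 53, 64, 82, 93, 117]
  EstIV ATCTATC/4: at [0, 40, 68, 94, 98, 102, 127] ⇒ [4, 44, 72, 98, 102, 106, 131]

Pooled cuts: [4, 27, 44, 53, 64, 72, 82, 93, 98, 102, 106, 117, 131]

Fragments:
  [0,4): 4 bp
  [4,27): 23 bp
  [27,44): 17 bp
  [44,53): 9 bp
  [53,64): 11 bp
  [64,72): 8 bp
  [72,82): 10 bp
  [82,93): 11 bp
  [93,98): 5 bp
  [98,102): 4 bp
  [102,106): 4 bp
  [106,117): 11 bp
  [117,131): 14 bp
  [131,136): 5 bp

[4,4,4,5,5,8,9,10,11,11,11,14,17,23]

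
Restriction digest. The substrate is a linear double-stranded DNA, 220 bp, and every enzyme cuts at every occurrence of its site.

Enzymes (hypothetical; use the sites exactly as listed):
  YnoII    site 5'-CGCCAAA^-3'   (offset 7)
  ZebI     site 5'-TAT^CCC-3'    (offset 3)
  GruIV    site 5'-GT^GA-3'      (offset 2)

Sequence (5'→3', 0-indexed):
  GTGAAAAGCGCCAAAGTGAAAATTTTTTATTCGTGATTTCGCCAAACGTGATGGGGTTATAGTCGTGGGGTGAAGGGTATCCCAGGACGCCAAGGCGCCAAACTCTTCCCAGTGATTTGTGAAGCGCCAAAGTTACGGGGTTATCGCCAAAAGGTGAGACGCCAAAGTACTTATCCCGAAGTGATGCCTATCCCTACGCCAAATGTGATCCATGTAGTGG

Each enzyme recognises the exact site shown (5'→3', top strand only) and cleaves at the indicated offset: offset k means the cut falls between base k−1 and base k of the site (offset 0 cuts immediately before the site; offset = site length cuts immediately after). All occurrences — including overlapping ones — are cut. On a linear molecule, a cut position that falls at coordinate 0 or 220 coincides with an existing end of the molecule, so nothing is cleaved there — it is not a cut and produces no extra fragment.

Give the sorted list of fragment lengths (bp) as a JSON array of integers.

[2,2,3,3,4,7,8,8,9,9,11,11,11,12,12,13,14,17,20,22,22]

Site scan:
  YnoII CGCCAAA/7: at [8, 39, 95, 124, 144, 159, 196] ⇒ [15, 46, 102, 131, 151, 166, 203]
  ZebI TATCCC/3: at [77, 171, 188] ⇒ [80, 174, 191]
  GruIV GTGA/2: at [0, 15, 32, 47, 69, 111, 118, 153, 180, 204] ⇒ [2, 17, 34, 49, 71, 113, 120, 155, 182, 206]

All cut coordinates (distinct, sorted): [2, 15, 17, 34, 46, 49, 71, 80, 102, 113, 120, 131, 151, 155, 166, 174, 182, 191, 203, 206]

Fragments:
  [0,2): 2 bp
  [2,15): 13 bp
  [15,17): 2 bp
  [17,34): 17 bp
  [34,46): 12 bp
  [46,49): 3 bp
  [49,71): 22 bp
  [71,80): 9 bp
  [80,102): 22 bp
  [102,113): 11 bp
  [113,120): 7 bp
  [120,131): 11 bp
  [131,151): 20 bp
  [151,155): 4 bp
  [155,166): 11 bp
  [166,174): 8 bp
  [174,182): 8 bp
  [182,191): 9 bp
  [191,203): 12 bp
  [203,206): 3 bp
  [206,220): 14 bp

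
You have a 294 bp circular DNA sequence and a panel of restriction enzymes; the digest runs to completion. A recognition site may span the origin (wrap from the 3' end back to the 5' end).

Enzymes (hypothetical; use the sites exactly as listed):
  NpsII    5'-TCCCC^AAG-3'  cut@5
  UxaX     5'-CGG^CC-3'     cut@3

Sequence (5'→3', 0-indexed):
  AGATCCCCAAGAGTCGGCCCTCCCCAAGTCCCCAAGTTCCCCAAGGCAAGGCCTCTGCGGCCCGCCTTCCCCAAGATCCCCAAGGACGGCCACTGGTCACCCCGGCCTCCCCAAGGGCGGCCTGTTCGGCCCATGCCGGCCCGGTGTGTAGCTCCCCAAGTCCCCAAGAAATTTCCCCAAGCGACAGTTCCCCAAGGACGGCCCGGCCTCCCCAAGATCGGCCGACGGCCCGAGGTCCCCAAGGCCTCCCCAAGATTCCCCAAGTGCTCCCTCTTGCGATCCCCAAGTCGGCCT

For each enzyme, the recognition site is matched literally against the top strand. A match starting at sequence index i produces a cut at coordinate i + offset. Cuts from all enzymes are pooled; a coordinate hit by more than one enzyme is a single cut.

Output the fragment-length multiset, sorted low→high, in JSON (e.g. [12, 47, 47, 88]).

Scan for sites:
  NpsII TCCCCAAG/5: at [3, 20, 28, 37, 67, 76, 107, 152, 160, 173, 188, 208, 235, 246, 256, 279] ⇒ [8, 25, 33, 42, 72, 81, 112, 157, 165, 178, 193, 213, 240, 251, 261, 284]
  UxaX CGGCC/3: at [14, 57, 86, 102, 117, 126, 136, 198, 203, 218, 225, 288] ⇒ [17, 60, 89, 105, 120, 129, 139, 201, 206, 221, 228, 291]

All cut coordinates (distinct, sorted): [8, 17, 25, 33, 42, 60, 72, 81, 89, 105, 112, 120, 129, 139, 157, 165, 178, 193, 201, 206, 213, 221, 228, 240, 251, 261, 284, 291]

Fragments:
  8→17: 9 bp
  17→25: 8 bp
  25→33: 8 bp
  33→42: 9 bp
  42→60: 18 bp
  60→72: 12 bp
  72→81: 9 bp
  81→89: 8 bp
  89→105: 16 bp
  105→112: 7 bp
  112→120: 8 bp
  120→129: 9 bp
  129→139: 10 bp
  139→157: 18 bp
  157→165: 8 bp
  165→178: 13 bp
  178→193: 15 bp
  193→201: 8 bp
  201→206: 5 bp
  206→213: 7 bp
  213→221: 8 bp
  221→228: 7 bp
  228→240: 12 bp
  240→251: 11 bp
  251→261: 10 bp
  261→284: 23 bp
  284→291: 7 bp
  291→8 (wrap): 294-291+8 = 11 bp

[5,7,7,7,7,8,8,8,8,8,8,8,9,9,9,9,10,10,11,11,12,12,13,15,16,18,18,23]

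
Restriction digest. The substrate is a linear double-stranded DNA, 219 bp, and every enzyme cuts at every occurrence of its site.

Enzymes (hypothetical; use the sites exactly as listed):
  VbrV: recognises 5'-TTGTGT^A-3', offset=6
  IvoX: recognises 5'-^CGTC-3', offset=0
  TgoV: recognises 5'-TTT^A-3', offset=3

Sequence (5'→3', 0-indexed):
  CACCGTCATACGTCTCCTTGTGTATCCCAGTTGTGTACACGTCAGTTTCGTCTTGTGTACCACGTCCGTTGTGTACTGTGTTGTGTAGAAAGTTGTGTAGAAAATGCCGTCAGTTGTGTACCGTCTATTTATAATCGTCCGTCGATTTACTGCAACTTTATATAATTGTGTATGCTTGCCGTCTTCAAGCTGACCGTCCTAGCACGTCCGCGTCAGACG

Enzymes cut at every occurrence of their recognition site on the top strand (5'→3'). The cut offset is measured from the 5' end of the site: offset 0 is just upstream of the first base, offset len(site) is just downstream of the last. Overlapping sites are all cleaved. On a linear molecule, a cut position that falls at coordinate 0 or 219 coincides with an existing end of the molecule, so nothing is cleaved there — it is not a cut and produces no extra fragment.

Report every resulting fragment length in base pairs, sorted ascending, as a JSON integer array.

Site scan:
  VbrV (TTGTGTA, off=6): starts [17, 30, 52, 68, 80, 92, 113, 165] → cuts [23, 36, 58, 74, 86, 98, 119, 171]
  IvoX (CGTC, off=0): starts [3, 10, 39, 48, 62, 107, 121, 135, 139, 179, 194, 204, 210] → cuts [3, 10, 39, 48, 62, 107, 121, 135, 139, 179, 194, 204, 210]
  TgoV (TTTA, off=3): starts [127, 145, 156] → cuts [130, 148, 159]

All cut coordinates (distinct, sorted): [3, 10, 23, 36, 39, 48, 58, 62, 74, 86, 98, 107, 119, 121, 130, 135, 139, 148, 159, 171, 179, 194, 204, 210]

Fragment lengths:
  [0,3): 3 bp
  [3,10): 7 bp
  [10,23): 13 bp
  [23,36): 13 bp
  [36,39): 3 bp
  [39,48): 9 bp
  [48,58): 10 bp
  [58,62): 4 bp
  [62,74): 12 bp
  [74,86): 12 bp
  [86,98): 12 bp
  [98,107): 9 bp
  [107,119): 12 bp
  [119,121): 2 bp
  [121,130): 9 bp
  [130,135): 5 bp
  [135,139): 4 bp
  [139,148): 9 bp
  [148,159): 11 bp
  [159,171): 12 bp
  [171,179): 8 bp
  [179,194): 15 bp
  [194,204): 10 bp
  [204,210): 6 bp
  [210,219): 9 bp

[2,3,3,4,4,5,6,7,8,9,9,9,9,9,10,10,11,12,12,12,12,12,13,13,15]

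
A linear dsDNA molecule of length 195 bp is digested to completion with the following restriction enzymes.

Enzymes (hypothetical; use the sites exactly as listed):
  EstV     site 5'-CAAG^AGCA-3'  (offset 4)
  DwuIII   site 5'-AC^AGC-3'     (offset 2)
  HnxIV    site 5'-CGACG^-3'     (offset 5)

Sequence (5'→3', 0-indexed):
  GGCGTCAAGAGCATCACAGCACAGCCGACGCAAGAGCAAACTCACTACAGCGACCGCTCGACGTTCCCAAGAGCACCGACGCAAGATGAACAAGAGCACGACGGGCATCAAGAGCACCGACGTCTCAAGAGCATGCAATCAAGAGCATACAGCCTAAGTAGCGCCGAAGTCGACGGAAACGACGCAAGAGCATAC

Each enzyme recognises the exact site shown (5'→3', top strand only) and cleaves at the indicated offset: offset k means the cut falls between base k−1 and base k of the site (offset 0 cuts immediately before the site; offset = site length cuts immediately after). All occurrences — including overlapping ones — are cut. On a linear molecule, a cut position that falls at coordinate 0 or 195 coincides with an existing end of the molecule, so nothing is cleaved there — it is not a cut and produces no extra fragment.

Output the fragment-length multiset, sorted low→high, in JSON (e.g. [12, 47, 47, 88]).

[4,4,5,7,7,7,8,8,8,9,9,9,9,10,10,13,14,14,15,25]

Per-enzyme occurrences:
  EstV (CAAGAGCA, off=4): starts [5, 30, 67, 90, 108, 125, 139, 184] → cuts [9, 34, 71, 94, 112, 129, 143, 188]
  DwuIII (ACAGC, off=2): starts [15, 20, 46, 148] → cuts [17, 22, 48, 150]
  HnxIV (CGACG, off=5): starts [25, 58, 76, 98, 117, 170, 179] → cuts [30, 63, 81, 103, 122, 175, 184]

Pooled cuts: [9, 17, 22, 30, 34, 48, 63, 71, 81, 94, 103, 112, 122, 129, 143, 150, 175, 184, 188]

Fragment lengths:
  [0,9): 9 bp
  [9,17): 8 bp
  [17,22): 5 bp
  [22,30): 8 bp
  [30,34): 4 bp
  [34,48): 14 bp
  [48,63): 15 bp
  [63,71): 8 bp
  [71,81): 10 bp
  [81,94): 13 bp
  [94,103): 9 bp
  [103,112): 9 bp
  [112,122): 10 bp
  [122,129): 7 bp
  [129,143): 14 bp
  [143,150): 7 bp
  [150,175): 25 bp
  [175,184): 9 bp
  [184,188): 4 bp
  [188,195): 7 bp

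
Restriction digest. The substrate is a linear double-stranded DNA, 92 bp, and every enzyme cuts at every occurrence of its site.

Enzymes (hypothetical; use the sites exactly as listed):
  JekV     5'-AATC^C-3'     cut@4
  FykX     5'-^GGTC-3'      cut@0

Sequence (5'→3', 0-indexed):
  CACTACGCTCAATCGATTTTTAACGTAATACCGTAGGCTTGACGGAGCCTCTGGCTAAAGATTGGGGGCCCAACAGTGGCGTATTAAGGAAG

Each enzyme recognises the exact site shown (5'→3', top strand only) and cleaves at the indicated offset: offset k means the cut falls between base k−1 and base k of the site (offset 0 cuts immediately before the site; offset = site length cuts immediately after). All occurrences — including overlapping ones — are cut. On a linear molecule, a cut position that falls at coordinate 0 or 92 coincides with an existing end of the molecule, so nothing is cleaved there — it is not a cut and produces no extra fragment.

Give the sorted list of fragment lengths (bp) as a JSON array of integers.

Scan for sites:
  JekV (AATCC, off=4): no sites
  FykX (GGTC, off=0): no sites

Pooled cuts: ∅

Fragments:
  no cuts → one linear fragment of 92 bp

[92]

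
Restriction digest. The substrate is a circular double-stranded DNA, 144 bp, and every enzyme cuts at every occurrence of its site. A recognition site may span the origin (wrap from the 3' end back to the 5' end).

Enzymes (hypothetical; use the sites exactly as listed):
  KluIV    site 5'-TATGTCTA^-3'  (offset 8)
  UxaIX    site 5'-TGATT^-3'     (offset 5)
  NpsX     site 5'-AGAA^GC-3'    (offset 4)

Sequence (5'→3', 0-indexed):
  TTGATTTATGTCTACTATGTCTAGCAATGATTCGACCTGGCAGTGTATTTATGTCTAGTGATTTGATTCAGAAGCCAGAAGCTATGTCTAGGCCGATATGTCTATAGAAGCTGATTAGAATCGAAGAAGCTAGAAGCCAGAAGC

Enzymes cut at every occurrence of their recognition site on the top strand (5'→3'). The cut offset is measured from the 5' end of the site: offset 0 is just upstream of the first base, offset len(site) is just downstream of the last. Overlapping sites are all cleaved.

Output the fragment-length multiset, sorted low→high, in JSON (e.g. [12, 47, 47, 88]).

Per-enzyme occurrences:
  KluIV TATGTCTA/8: at [6, 15, 49, 82, 96] ⇒ [14, 23, 57, 90, 104]
  UxaIX TGATT/5: at [1, 27, 58, 63, 111] ⇒ [6, 32, 63, 68, 116]
  NpsX AGAAGC/4: at [69, 76, 105, 124, 131, 138] ⇒ [73, 80, 109, 128, 135, 142]

Pooled cuts: [6, 14, 23, 32, 57, 63, 68, 73, 80, 90, 104, 109, 116, 128, 135, 142]

Fragments:
  6→14: 8 bp
  14→23: 9 bp
  23→32: 9 bp
  32→57: 25 bp
  57→63: 6 bp
  63→68: 5 bp
  68→73: 5 bp
  73→80: 7 bp
  80→90: 10 bp
  90→104: 14 bp
  104→109: 5 bp
  109→116: 7 bp
  116→128: 12 bp
  128→135: 7 bp
  135→142: 7 bp
  142→6 (wrap): 144-142+6 = 8 bp

[5,5,5,6,7,7,7,7,8,8,9,9,10,12,14,25]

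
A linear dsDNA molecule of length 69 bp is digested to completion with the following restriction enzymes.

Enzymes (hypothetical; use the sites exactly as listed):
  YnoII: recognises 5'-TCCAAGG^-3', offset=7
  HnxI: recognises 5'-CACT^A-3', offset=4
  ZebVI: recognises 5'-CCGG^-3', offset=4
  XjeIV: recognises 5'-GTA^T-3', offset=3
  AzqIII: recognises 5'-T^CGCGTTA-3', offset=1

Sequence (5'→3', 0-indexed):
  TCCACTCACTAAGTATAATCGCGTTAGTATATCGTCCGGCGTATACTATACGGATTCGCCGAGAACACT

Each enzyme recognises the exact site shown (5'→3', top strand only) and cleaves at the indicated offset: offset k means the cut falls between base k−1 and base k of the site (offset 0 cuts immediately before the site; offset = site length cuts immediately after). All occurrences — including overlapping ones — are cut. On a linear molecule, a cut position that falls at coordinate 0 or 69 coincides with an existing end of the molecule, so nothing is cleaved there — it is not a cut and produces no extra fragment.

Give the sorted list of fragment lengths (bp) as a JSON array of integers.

Per-enzyme occurrences:
  YnoII (TCCAAGG, off=7): no sites
  HnxI (CACTA, off=4): starts [6] → cuts [10]
  ZebVI (CCGG, off=4): starts [35] → cuts [39]
  XjeIV (GTAT, off=3): starts [12, 26, 40] → cuts [15, 29, 43]
  AzqIII (TCGCGTTA, off=1): starts [18] → cuts [19]

All cut coordinates (distinct, sorted): [10, 15, 19, 29, 39, 43]

Fragments:
  [0,10): 10 bp
  [10,15): 5 bp
  [15,19): 4 bp
  [19,29): 10 bp
  [29,39): 10 bp
  [39,43): 4 bp
  [43,69): 26 bp

[4,4,5,10,10,10,26]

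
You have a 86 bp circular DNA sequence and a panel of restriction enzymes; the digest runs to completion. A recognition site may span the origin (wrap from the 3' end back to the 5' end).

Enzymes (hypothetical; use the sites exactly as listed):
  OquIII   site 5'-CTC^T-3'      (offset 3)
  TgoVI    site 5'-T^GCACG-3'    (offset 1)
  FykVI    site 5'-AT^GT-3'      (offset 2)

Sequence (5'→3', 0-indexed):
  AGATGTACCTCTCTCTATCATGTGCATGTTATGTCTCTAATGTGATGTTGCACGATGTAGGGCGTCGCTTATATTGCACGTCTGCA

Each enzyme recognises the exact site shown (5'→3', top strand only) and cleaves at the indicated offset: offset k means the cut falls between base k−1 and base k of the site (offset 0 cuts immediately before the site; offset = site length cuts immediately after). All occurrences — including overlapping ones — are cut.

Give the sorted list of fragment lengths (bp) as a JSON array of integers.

[2,2,3,4,5,5,5,6,6,7,7,15,19]

Per-enzyme occurrences:
  OquIII (CTCT, off=3): starts [8, 10, 12, 34] → cuts [11, 13, 15, 37]
  TgoVI (TGCACG, off=1): starts [48, 74] → cuts [49, 75]
  FykVI (ATGT, off=2): starts [2, 19, 25, 30, 39, 44, 54] → cuts [4, 21, 27, 32, 41, 46, 56]

All cut coordinates (distinct, sorted): [4, 11, 13, 15, 21, 27, 32, 37, 41, 46, 49, 56, 75]

Fragments:
  4→11: 7 bp
  11→13: 2 bp
  13→15: 2 bp
  15→21: 6 bp
  21→27: 6 bp
  27→32: 5 bp
  32→37: 5 bp
  37→41: 4 bp
  41→46: 5 bp
  46→49: 3 bp
  49→56: 7 bp
  56→75: 19 bp
  75→4 (wrap): 86-75+4 = 15 bp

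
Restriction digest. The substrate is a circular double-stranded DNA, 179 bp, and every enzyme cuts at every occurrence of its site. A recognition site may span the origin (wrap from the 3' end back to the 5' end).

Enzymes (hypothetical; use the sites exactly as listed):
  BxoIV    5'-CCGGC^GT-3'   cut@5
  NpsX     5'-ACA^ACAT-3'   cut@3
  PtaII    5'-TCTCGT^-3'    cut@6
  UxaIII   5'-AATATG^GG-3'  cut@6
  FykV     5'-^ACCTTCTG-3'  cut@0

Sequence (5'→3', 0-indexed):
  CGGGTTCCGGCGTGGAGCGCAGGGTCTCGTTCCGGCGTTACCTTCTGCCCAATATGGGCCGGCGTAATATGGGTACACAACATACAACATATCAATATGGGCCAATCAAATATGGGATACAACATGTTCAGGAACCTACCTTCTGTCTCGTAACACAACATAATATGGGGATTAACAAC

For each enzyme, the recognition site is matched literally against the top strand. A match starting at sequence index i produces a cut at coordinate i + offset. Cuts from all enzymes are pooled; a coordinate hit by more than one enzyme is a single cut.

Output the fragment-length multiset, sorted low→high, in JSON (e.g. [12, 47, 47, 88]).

Scan for sites:
  BxoIV CCGGCGT/5: at [6, 31, 58] ⇒ [11, 36, 63]
  NpsX ACAACAT/3: at [76, 83, 118, 154] ⇒ [79, 86, 121, 157]
  PtaII TCTCGT/6: at [24, 145] ⇒ [30, 151]
  UxaIII AATATGGG/6: at [50, 65, 93, 108, 161] ⇒ [56, 71, 99, 114, 167]
  FykV ACCTTCTG/0: at [39, 137] ⇒ [39, 137]

All cut coordinates (distinct, sorted): [11, 30, 36, 39, 56, 63, 71, 79, 86, 99, 114, 121, 137, 151, 157, 167]

Fragment lengths:
  11→30: 19 bp
  30→36: 6 bp
  36→39: 3 bp
  39→56: 17 bp
  56→63: 7 bp
  63→71: 8 bp
  71→79: 8 bp
  79→86: 7 bp
  86→99: 13 bp
  99→114: 15 bp
  114→121: 7 bp
  121→137: 16 bp
  137→151: 14 bp
  151→157: 6 bp
  157→167: 10 bp
  167→11 (wrap): 179-167+11 = 23 bp

[3,6,6,7,7,7,8,8,10,13,14,15,16,17,19,23]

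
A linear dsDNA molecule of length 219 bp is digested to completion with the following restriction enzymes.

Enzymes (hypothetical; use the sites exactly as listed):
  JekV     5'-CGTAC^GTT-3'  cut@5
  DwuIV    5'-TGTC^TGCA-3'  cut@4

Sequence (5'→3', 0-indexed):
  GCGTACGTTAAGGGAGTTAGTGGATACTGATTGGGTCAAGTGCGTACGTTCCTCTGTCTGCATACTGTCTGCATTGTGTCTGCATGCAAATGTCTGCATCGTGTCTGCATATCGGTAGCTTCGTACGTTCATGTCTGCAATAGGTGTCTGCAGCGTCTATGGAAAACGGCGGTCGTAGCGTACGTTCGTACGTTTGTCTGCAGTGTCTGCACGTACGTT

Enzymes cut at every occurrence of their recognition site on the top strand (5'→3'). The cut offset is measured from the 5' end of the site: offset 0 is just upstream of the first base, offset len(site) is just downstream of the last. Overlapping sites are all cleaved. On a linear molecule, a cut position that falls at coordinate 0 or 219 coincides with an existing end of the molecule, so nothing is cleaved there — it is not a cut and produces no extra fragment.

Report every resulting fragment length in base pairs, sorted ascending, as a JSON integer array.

Per-enzyme occurrences:
  JekV (CGTACGTT, off=5): starts [1, 42, 121, 178, 186, 211] → cuts [6, 47, 126, 183, 191, 216]
  DwuIV (TGTCTGCA, off=4): starts [54, 65, 76, 90, 101, 131, 144, 194, 203] → cuts [58, 69, 80, 94, 105, 135, 148, 198, 207]

All cut coordinates (distinct, sorted): [6, 47, 58, 69, 80, 94, 105, 126, 135, 148, 183, 191, 198, 207, 216]

Fragment lengths:
  [0,6): 6 bp
  [6,47): 41 bp
  [47,58): 11 bp
  [58,69): 11 bp
  [69,80): 11 bp
  [80,94): 14 bp
  [94,105): 11 bp
  [105,126): 21 bp
  [126,135): 9 bp
  [135,148): 13 bp
  [148,183): 35 bp
  [183,191): 8 bp
  [191,198): 7 bp
  [198,207): 9 bp
  [207,216): 9 bp
  [216,219): 3 bp

[3,6,7,8,9,9,9,11,11,11,11,13,14,21,35,41]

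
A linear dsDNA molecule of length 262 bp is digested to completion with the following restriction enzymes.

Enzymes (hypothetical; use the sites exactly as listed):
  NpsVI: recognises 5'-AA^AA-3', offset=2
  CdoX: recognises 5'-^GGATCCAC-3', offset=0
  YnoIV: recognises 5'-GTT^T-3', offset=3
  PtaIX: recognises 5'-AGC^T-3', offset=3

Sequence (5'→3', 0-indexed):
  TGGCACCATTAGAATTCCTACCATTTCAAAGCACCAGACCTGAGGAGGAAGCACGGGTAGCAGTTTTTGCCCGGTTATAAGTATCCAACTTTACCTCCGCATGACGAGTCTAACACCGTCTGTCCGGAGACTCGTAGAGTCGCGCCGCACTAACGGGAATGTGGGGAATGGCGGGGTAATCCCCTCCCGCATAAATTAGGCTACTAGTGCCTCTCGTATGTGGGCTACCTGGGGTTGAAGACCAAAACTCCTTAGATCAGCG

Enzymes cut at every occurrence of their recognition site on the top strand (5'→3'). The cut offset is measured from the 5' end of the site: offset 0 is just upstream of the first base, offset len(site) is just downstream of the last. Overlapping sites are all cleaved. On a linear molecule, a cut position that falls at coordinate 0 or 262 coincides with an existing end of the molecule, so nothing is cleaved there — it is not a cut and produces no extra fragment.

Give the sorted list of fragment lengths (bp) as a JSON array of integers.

[17,65,180]

Site scan:
  NpsVI (AAAA, off=2): starts [243] → cuts [245]
  CdoX (GGATCCAC, off=0): no sites
  YnoIV (GTTT, off=3): starts [62] → cuts [65]
  PtaIX (AGCT, off=3): no sites

Pooled cuts: [65, 245]

Fragments:
  [0,65): 65 bp
  [65,245): 180 bp
  [245,262): 17 bp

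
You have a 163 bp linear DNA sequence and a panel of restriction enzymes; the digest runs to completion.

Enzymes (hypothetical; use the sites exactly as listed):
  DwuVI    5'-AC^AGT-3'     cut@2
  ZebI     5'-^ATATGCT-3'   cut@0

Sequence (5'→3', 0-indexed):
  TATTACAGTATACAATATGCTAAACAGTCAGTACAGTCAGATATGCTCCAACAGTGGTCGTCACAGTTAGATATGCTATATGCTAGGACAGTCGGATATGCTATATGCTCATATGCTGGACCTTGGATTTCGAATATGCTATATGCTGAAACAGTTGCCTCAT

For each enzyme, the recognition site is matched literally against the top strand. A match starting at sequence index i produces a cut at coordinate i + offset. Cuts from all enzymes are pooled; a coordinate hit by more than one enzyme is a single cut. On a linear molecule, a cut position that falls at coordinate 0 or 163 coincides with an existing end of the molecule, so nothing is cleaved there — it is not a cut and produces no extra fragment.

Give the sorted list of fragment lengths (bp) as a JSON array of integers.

[6,6,6,6,7,7,7,8,8,9,11,11,12,12,12,12,23]

Per-enzyme occurrences:
  DwuVI (ACAGT, off=2): starts [4, 23, 32, 50, 62, 87, 150] → cuts [6, 25, 34, 52, 64, 89, 152]
  ZebI (ATATGCT, off=0): starts [14, 40, 70, 77, 95, 102, 110, 133, 140] → cuts [14, 40, 70, 77, 95, 102, 110, 133, 140]

Pooled cuts: [6, 14, 25, 34, 40, 52, 64, 70, 77, 89, 95, 102, 110, 133, 140, 152]

Fragment lengths:
  [0,6): 6 bp
  [6,14): 8 bp
  [14,25): 11 bp
  [25,34): 9 bp
  [34,40): 6 bp
  [40,52): 12 bp
  [52,64): 12 bp
  [64,70): 6 bp
  [70,77): 7 bp
  [77,89): 12 bp
  [89,95): 6 bp
  [95,102): 7 bp
  [102,110): 8 bp
  [110,133): 23 bp
  [133,140): 7 bp
  [140,152): 12 bp
  [152,163): 11 bp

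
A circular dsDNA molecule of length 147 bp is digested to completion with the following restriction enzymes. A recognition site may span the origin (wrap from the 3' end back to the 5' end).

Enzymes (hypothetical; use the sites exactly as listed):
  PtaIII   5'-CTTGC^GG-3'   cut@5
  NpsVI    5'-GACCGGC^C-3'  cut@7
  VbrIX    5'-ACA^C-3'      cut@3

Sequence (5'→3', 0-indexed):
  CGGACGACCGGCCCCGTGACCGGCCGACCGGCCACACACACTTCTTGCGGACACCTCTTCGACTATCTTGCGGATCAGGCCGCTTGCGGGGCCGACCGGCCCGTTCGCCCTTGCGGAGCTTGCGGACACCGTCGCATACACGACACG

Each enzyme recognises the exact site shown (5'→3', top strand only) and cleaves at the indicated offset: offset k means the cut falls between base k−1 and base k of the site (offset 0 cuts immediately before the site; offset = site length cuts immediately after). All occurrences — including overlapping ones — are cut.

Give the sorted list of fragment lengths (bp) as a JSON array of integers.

[2,2,4,5,5,5,8,8,9,12,12,13,14,14,16,18]

Scan for sites:
  PtaIII (CTTGCGG, off=5): starts [43, 66, 82, 109, 118] → cuts [48, 71, 87, 114, 123]
  NpsVI (GACCGGCC, off=7): starts [5, 17, 25, 93] → cuts [12, 24, 32, 100]
  VbrIX (ACAC, off=3): starts [33, 35, 37, 50, 125, 137, 142] → cuts [36, 38, 40, 53, 128, 140, 145]

Pooled cuts: [12, 24, 32, 36, 38, 40, 48, 53, 71, 87, 100, 114, 123, 128, 140, 145]

Fragment lengths:
  12→24: 12 bp
  24→32: 8 bp
  32→36: 4 bp
  36→38: 2 bp
  38→40: 2 bp
  40→48: 8 bp
  48→53: 5 bp
  53→71: 18 bp
  71→87: 16 bp
  87→100: 13 bp
  100→114: 14 bp
  114→123: 9 bp
  123→128: 5 bp
  128→140: 12 bp
  140→145: 5 bp
  145→12 (wrap): 147-145+12 = 14 bp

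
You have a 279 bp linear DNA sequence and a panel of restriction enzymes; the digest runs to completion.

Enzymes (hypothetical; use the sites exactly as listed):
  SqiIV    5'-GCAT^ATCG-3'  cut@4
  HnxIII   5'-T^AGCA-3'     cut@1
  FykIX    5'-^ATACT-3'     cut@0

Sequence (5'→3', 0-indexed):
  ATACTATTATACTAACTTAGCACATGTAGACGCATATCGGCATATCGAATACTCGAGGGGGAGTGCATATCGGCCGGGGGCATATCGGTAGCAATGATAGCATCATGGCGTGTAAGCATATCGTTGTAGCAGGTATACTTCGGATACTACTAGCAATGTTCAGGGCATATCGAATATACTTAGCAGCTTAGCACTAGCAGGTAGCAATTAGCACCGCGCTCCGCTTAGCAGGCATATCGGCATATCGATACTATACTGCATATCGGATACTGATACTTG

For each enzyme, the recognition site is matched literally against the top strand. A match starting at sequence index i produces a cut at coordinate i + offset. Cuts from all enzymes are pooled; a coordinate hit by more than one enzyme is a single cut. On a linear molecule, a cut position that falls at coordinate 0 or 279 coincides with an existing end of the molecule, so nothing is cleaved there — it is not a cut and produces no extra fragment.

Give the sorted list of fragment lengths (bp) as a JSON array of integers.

[4,5,5,5,6,6,6,6,7,7,7,7,7,8,8,8,8,8,8,9,9,9,9,10,15,17,17,17,20,21]

Scan for sites:
  SqiIV GCATATCG/4: at [31, 39, 64, 79, 115, 164, 231, 239, 257] ⇒ [35, 43, 68, 83, 119, 168, 235, 243, 261]
  HnxIII TAGCA/1: at [17, 88, 97, 126, 150, 180, 188, 194, 201, 208, 225] ⇒ [18, 89, 98, 127, 151, 181, 189, 195, 202, 209, 226]
  FykIX ATACT/0: at [0, 8, 48, 134, 143, 175, 247, 252, 266, 272] ⇒ [8, 48, 134, 143, 175, 247, 252, 266, 272] (position 0 is a terminus of the linear molecule — no cut)

All cut coordinates (distinct, sorted): [8, 18, 35, 43, 48, 68, 83, 89, 98, 119, 127, 134, 143, 151, 168, 175, 181, 189, 195, 202, 209, 226, 235, 243, 247, 252, 261, 266, 272]

Fragment lengths:
  [0,8): 8 bp
  [8,18): 10 bp
  [18,35): 17 bp
  [35,43): 8 bp
  [43,48): 5 bp
  [48,68): 20 bp
  [68,83): 15 bp
  [83,89): 6 bp
  [89,98): 9 bp
  [98,119): 21 bp
  [119,127): 8 bp
  [127,134): 7 bp
  [134,143): 9 bp
  [143,151): 8 bp
  [151,168): 17 bp
  [168,175): 7 bp
  [175,181): 6 bp
  [181,189): 8 bp
  [189,195): 6 bp
  [195,202): 7 bp
  [202,209): 7 bp
  [209,226): 17 bp
  [226,235): 9 bp
  [235,243): 8 bp
  [243,247): 4 bp
  [247,252): 5 bp
  [252,261): 9 bp
  [261,266): 5 bp
  [266,272): 6 bp
  [272,279): 7 bp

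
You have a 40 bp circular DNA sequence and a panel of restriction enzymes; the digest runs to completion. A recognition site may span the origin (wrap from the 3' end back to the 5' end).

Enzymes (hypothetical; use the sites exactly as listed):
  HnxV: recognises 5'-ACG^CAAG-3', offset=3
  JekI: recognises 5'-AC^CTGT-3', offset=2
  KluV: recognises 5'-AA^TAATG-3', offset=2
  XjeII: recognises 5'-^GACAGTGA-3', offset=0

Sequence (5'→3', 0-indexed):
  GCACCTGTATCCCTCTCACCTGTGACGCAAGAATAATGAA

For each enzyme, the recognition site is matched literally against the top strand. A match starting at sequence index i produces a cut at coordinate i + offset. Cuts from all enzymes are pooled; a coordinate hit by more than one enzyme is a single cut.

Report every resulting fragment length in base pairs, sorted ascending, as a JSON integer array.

Scan for sites:
  HnxV (ACGCAAG, off=3): starts [24] → cuts [27]
  JekI (ACCTGT, off=2): starts [2, 17] → cuts [4, 19]
  KluV (AATAATG, off=2): starts [31] → cuts [33]
  XjeII (GACAGTGA, off=0): no sites

Pooled cuts: [4, 19, 27, 33]

Fragments:
  4→19: 15 bp
  19→27: 8 bp
  27→33: 6 bp
  33→4 (wrap): 40-33+4 = 11 bp

[6,8,11,15]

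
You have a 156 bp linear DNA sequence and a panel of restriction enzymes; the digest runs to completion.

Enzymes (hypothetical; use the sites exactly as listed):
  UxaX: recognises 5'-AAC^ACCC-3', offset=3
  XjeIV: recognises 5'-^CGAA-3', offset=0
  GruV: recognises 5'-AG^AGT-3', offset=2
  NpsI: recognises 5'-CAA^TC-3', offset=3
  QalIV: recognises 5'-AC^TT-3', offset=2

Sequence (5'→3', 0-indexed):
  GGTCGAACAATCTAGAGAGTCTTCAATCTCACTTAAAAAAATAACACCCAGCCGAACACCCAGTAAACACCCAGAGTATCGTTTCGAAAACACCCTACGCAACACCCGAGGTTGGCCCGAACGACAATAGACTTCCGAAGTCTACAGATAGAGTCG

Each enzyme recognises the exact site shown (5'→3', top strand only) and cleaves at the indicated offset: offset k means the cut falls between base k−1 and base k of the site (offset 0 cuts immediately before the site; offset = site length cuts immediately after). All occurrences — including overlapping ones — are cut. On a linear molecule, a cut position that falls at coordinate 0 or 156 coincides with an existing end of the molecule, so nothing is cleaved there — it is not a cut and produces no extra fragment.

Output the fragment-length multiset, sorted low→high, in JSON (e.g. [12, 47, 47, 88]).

[3,3,5,5,6,6,7,7,7,7,9,10,11,12,13,14,15,16]

Per-enzyme occurrences:
  UxaX AACACCC/3: at [42, 54, 65, 88, 100] ⇒ [45, 57, 68, 91, 103]
  XjeIV CGAA/0: at [3, 52, 84, 117, 135] ⇒ [3, 52, 84, 117, 135]
  GruV AGAGT/2: at [15, 72, 149] ⇒ [17, 74, 151]
  NpsI CAATC/3: at [7, 23] ⇒ [10, 26]
  QalIV ACTT/2: at [30, 130] ⇒ [32, 132]

Pooled cuts: [3, 10, 17, 26, 32, 45, 52, 57, 68, 74, 84, 91, 103, 117, 132, 135, 151]

Fragment lengths:
  [0,3): 3 bp
  [3,10): 7 bp
  [10,17): 7 bp
  [17,26): 9 bp
  [26,32): 6 bp
  [32,45): 13 bp
  [45,52): 7 bp
  [52,57): 5 bp
  [57,68): 11 bp
  [68,74): 6 bp
  [74,84): 10 bp
  [84,91): 7 bp
  [91,103): 12 bp
  [103,117): 14 bp
  [117,132): 15 bp
  [132,135): 3 bp
  [135,151): 16 bp
  [151,156): 5 bp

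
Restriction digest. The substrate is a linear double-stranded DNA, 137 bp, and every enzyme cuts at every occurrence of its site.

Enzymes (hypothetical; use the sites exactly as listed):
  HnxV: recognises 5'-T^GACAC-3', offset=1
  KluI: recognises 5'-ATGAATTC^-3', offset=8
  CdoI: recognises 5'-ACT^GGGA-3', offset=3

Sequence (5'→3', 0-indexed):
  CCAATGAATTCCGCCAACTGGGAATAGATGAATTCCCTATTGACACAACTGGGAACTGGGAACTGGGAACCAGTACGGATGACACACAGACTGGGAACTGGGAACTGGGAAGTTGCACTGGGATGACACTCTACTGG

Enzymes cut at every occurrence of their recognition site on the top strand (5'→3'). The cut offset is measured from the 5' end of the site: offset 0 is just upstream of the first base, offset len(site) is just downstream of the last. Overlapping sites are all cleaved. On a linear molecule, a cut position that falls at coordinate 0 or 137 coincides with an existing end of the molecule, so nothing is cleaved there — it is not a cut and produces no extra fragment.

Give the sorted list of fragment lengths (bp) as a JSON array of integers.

[5,6,7,7,7,7,8,9,11,12,13,13,16,16]

Per-enzyme occurrences:
  HnxV (TGACAC, off=1): starts [40, 79, 123] → cuts [41, 80, 124]
  KluI (ATGAATTC, off=8): starts [3, 27] → cuts [11, 35]
  CdoI (ACTGGGA, off=3): starts [16, 47, 54, 61, 89, 96, 103, 116] → cuts [19, 50, 57, 64, 92, 99, 106, 119]

All cut coordinates (distinct, sorted): [11, 19, 35, 41, 50, 57, 64, 80, 92, 99, 106, 119, 124]

Fragment lengths:
  [0,11): 11 bp
  [11,19): 8 bp
  [19,35): 16 bp
  [35,41): 6 bp
  [41,50): 9 bp
  [50,57): 7 bp
  [57,64): 7 bp
  [64,80): 16 bp
  [80,92): 12 bp
  [92,99): 7 bp
  [99,106): 7 bp
  [106,119): 13 bp
  [119,124): 5 bp
  [124,137): 13 bp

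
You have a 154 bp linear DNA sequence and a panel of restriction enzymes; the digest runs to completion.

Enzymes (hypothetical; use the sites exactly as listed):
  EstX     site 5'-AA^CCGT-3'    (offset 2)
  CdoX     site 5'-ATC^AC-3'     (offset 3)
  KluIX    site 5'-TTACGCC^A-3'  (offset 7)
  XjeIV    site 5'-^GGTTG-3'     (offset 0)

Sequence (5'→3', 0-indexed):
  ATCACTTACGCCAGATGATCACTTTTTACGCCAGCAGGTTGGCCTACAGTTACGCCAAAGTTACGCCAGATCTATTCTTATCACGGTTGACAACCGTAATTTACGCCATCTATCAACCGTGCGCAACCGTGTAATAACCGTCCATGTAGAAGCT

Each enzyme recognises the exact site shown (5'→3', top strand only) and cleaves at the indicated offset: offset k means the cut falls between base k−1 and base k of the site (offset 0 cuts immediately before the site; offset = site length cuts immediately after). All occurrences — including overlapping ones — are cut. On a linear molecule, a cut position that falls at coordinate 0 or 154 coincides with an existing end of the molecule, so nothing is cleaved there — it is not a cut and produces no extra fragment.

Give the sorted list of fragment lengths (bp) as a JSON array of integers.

Site scan:
  EstX AACCGT/2: at [91, 114, 124, 135] ⇒ [93, 116, 126, 137]
  CdoX ATCAC/3: at [0, 17, 79] ⇒ [3, 20, 82]
  KluIX TTACGCCA/7: at [5, 25, 49, 60, 100] ⇒ [12, 32, 56, 67, 107]
  XjeIV GGTTG/0: at [36, 84] ⇒ [36, 84]

Pooled cuts: [3, 12, 20, 32, 36, 56, 67, 82, 84, 93, 107, 116, 126, 137]

Fragment lengths:
  [0,3): 3 bp
  [3,12): 9 bp
  [12,20): 8 bp
  [20,32): 12 bp
  [32,36): 4 bp
  [36,56): 20 bp
  [56,67): 11 bp
  [67,82): 15 bp
  [82,84): 2 bp
  [84,93): 9 bp
  [93,107): 14 bp
  [107,116): 9 bp
  [116,126): 10 bp
  [126,137): 11 bp
  [137,154): 17 bp

[2,3,4,8,9,9,9,10,11,11,12,14,15,17,20]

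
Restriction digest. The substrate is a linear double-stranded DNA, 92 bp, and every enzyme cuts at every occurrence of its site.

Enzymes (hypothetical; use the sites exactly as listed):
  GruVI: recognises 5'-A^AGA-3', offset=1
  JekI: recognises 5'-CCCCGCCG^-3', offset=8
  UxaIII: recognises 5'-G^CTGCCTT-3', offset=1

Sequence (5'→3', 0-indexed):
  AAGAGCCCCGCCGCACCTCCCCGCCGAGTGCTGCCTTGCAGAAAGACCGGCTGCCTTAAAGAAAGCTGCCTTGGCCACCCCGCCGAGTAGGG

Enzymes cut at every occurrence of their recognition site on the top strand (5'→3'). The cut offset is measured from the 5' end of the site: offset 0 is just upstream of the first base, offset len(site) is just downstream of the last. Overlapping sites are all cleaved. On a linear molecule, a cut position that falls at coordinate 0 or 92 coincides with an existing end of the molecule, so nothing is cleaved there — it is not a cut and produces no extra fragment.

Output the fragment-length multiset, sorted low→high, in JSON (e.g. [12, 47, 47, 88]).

Scan for sites:
  GruVI AAGA/1: at [0, 42, 58] ⇒ [1, 43, 59]
  JekI CCCCGCCG/8: at [5, 18, 77] ⇒ [13, 26, 85]
  UxaIII GCTGCCTT/1: at [29, 49, 64] ⇒ [30, 50, 65]

Pooled cuts: [1, 13, 26, 30, 43, 50, 59, 65, 85]

Fragments:
  [0,1): 1 bp
  [1,13): 12 bp
  [13,26): 13 bp
  [26,30): 4 bp
  [30,43): 13 bp
  [43,50): 7 bp
  [50,59): 9 bp
  [59,65): 6 bp
  [65,85): 20 bp
  [85,92): 7 bp

[1,4,6,7,7,9,12,13,13,20]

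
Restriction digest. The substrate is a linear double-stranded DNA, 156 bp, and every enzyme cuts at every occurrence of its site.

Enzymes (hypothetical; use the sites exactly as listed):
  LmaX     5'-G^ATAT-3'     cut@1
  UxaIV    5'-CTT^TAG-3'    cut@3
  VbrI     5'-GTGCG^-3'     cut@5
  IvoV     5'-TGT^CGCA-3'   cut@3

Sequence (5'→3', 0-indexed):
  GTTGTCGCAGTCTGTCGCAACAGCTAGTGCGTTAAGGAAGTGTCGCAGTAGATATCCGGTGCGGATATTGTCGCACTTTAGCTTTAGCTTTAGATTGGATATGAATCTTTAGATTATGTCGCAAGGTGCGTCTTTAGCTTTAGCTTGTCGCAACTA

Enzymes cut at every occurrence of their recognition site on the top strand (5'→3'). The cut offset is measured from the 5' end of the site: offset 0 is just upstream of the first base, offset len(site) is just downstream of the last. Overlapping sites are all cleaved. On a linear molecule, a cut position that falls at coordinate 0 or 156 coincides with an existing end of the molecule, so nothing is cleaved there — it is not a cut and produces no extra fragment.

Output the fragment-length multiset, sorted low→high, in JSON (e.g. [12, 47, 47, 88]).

[1,4,5,6,6,6,7,7,8,8,8,8,10,10,11,11,12,12,16]

Per-enzyme occurrences:
  LmaX (GATAT, off=1): starts [50, 63, 97] → cuts [51, 64, 98]
  UxaIV (CTTTAG, off=3): starts [75, 81, 87, 106, 131, 137] → cuts [78, 84, 90, 109, 134, 140]
  VbrI (GTGCG, off=5): starts [26, 58, 125] → cuts [31, 63, 130]
  IvoV (TGTCGCA, off=3): starts [2, 12, 40, 68, 116, 145] → cuts [5, 15, 43, 71, 119, 148]

All cut coordinates (distinct, sorted): [5, 15, 31, 43, 51, 63, 64, 71, 78, 84, 90, 98, 109, 119, 130, 134, 140, 148]

Fragment lengths:
  [0,5): 5 bp
  [5,15): 10 bp
  [15,31): 16 bp
  [31,43): 12 bp
  [43,51): 8 bp
  [51,63): 12 bp
  [63,64): 1 bp
  [64,71): 7 bp
  [71,78): 7 bp
  [78,84): 6 bp
  [84,90): 6 bp
  [90,98): 8 bp
  [98,109): 11 bp
  [109,119): 10 bp
  [119,130): 11 bp
  [130,134): 4 bp
  [134,140): 6 bp
  [140,148): 8 bp
  [148,156): 8 bp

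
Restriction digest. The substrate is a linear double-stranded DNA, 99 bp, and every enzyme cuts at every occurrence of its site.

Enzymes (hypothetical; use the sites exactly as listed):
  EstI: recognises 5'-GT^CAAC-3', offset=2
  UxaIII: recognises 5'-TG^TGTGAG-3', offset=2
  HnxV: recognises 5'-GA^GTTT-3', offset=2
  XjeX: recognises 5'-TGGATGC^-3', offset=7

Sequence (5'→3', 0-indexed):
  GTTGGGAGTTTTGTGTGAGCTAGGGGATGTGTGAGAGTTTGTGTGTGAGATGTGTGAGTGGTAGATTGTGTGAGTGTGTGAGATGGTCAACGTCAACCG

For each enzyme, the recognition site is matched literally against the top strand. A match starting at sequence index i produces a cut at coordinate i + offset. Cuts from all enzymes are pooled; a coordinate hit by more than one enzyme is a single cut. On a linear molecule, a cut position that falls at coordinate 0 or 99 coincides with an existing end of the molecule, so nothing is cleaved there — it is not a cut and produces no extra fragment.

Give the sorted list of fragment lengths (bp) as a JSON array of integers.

[6,6,6,7,7,7,8,9,11,16,16]

Per-enzyme occurrences:
  EstI (GTCAAC, off=2): starts [85, 91] → cuts [87, 93]
  UxaIII (TGTGTGAG, off=2): starts [11, 27, 41, 50, 66, 74] → cuts [13, 29, 43, 52, 68, 76]
  HnxV (GAGTTT, off=2): starts [5, 34] → cuts [7, 36]
  XjeX (TGGATGC, off=7): no sites

Pooled cuts: [7, 13, 29, 36, 43, 52, 68, 76, 87, 93]

Fragments:
  [0,7): 7 bp
  [7,13): 6 bp
  [13,29): 16 bp
  [29,36): 7 bp
  [36,43): 7 bp
  [43,52): 9 bp
  [52,68): 16 bp
  [68,76): 8 bp
  [76,87): 11 bp
  [87,93): 6 bp
  [93,99): 6 bp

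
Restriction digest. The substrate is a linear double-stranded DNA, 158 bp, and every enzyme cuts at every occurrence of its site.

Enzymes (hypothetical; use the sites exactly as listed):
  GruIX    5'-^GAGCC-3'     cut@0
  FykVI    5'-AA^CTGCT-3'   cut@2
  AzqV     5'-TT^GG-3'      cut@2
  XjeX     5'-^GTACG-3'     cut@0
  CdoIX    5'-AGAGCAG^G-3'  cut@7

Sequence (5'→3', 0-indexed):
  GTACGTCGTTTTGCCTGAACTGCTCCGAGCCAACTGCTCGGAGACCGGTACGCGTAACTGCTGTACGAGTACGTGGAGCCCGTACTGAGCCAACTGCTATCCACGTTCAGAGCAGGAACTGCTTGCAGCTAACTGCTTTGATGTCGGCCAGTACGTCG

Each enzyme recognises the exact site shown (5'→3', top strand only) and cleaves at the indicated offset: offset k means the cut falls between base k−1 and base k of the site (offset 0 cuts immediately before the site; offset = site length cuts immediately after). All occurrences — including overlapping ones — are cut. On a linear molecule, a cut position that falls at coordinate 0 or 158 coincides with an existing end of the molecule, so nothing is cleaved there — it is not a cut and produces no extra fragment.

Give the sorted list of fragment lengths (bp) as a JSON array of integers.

Scan for sites:
  GruIX GAGCC/0: at [26, 75, 86] ⇒ [26, 75, 86]
  FykVI AACTGCT/2: at [17, 31, 55, 91, 116, 130] ⇒ [19, 33, 57, 93, 118, 132]
  AzqV (TTGG, off=2): no sites
  XjeX GTACG/0: at [0, 47, 62, 68, 150] ⇒ [47, 62, 68, 150] (position 0 is a terminus of the linear molecule — no cut)
  CdoIX AGAGCAGG/7: at [108] ⇒ [115]

Pooled cuts: [19, 26, 33, 47, 57, 62, 68, 75, 86, 93, 115, 118, 132, 150]

Fragment lengths:
  [0,19): 19 bp
  [19,26): 7 bp
  [26,33): 7 bp
  [33,47): 14 bp
  [47,57): 10 bp
  [57,62): 5 bp
  [62,68): 6 bp
  [68,75): 7 bp
  [75,86): 11 bp
  [86,93): 7 bp
  [93,115): 22 bp
  [115,118): 3 bp
  [118,132): 14 bp
  [132,150): 18 bp
  [150,158): 8 bp

[3,5,6,7,7,7,7,8,10,11,14,14,18,19,22]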